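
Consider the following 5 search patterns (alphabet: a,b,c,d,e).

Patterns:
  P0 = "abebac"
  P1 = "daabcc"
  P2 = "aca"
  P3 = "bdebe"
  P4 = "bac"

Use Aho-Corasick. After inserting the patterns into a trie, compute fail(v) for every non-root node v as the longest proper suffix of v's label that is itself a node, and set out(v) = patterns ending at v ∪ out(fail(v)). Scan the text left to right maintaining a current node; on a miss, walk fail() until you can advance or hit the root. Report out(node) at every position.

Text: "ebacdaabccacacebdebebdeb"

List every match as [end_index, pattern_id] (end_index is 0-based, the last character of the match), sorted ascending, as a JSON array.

Construct AC machine:
Trie nodes:
  n0 'ε': a→1 b→15 d→7
  n1 'a': b→2 c→13
  n2 'ab': e→3
  n3 'abe': b→4
  n4 'abeb': a→5
  n5 'abeba': c→6
  n6 'abebac': ·  ←P0
  n7 'd': a→8
  n8 'da': a→9
  n9 'daa': b→10
  n10 'daab': c→11
  n11 'daabc': c→12
  n12 'daabcc': ·  ←P1
  n13 'ac': a→14
  n14 'aca': ·  ←P2
  n15 'b': a→20 d→16
  n16 'bd': e→17
  n17 'bde': b→18
  n18 'bdeb': e→19
  n19 'bdebe': ·  ←P3
  n20 'ba': c→21
  n21 'bac': ·  ←P4

BFS fail/out derivation:
  n1('a'): parent n0 fail=0; on 'a' 0 → fail=0;  out ∅∪∅=∅
  n7('d'): parent n0 fail=0; on 'd' 0 → fail=0;  out ∅∪∅=∅
  n15('b'): parent n0 fail=0; on 'b' 0 → fail=0;  out ∅∪∅=∅
  n2('ab'): parent n1 fail=0; on 'b' 0 → fail=15;  out ∅∪∅=∅
  n8('da'): parent n7 fail=0; on 'a' 0 → fail=1;  out ∅∪∅=∅
  n13('ac'): parent n1 fail=0; on 'c' 0 → fail=0;  out ∅∪∅=∅
  n16('bd'): parent n15 fail=0; on 'd' 0 → fail=7;  out ∅∪∅=∅
  n20('ba'): parent n15 fail=0; on 'a' 0 → fail=1;  out ∅∪∅=∅
  n3('abe'): parent n2 fail=15; on 'e' 15→0 → fail=0;  out ∅∪∅=∅
  n9('daa'): parent n8 fail=1; on 'a' 1→0 → fail=1;  out ∅∪∅=∅
  n14('aca'): parent n13 fail=0; on 'a' 0 → fail=1;  out {2}∪∅={2}
  n17('bde'): parent n16 fail=7; on 'e' 7→0 → fail=0;  out ∅∪∅=∅
  n21('bac'): parent n20 fail=1; on 'c' 1 → fail=13;  out {4}∪∅={4}
  n4('abeb'): parent n3 fail=0; on 'b' 0 → fail=15;  out ∅∪∅=∅
  n10('daab'): parent n9 fail=1; on 'b' 1 → fail=2;  out ∅∪∅=∅
  n18('bdeb'): parent n17 fail=0; on 'b' 0 → fail=15;  out ∅∪∅=∅
  n5('abeba'): parent n4 fail=15; on 'a' 15 → fail=20;  out ∅∪∅=∅
  n11('daabc'): parent n10 fail=2; on 'c' 2→15→0 → fail=0;  out ∅∪∅=∅
  n19('bdebe'): parent n18 fail=15; on 'e' 15→0 → fail=0;  out {3}∪∅={3}
  n6('abebac'): parent n5 fail=20; on 'c' 20 → fail=21;  out {0}∪{4}={0,4}
  n12('daabcc'): parent n11 fail=0; on 'c' 0 → fail=0;  out {1}∪∅={1}

Run:
i=0 'e': node 0→0
i=1 'b': node 0→15
i=2 'a': node 15→20
i=3 'c': node 20→21  → match P4@[1:3]
i=4 'd': node 21→7 ·f
i=5 'a': node 7→8
i=6 'a': node 8→9
i=7 'b': node 9→10
i=8 'c': node 10→11
i=9 'c': node 11→12  → match P1@[4:9]
i=10 'a': node 12→1 ·f
i=11 'c': node 1→13
i=12 'a': node 13→14  → match P2@[10:12]
i=13 'c': node 14→13 ·f
i=14 'e': node 13→0 ·f
i=15 'b': node 0→15
i=16 'd': node 15→16
i=17 'e': node 16→17
i=18 'b': node 17→18
i=19 'e': node 18→19  → match P3@[15:19]
i=20 'b': node 19→15 ·f
i=21 'd': node 15→16
i=22 'e': node 16→17
i=23 'b': node 17→18

Result: [[3,4],[9,1],[12,2],[19,3]]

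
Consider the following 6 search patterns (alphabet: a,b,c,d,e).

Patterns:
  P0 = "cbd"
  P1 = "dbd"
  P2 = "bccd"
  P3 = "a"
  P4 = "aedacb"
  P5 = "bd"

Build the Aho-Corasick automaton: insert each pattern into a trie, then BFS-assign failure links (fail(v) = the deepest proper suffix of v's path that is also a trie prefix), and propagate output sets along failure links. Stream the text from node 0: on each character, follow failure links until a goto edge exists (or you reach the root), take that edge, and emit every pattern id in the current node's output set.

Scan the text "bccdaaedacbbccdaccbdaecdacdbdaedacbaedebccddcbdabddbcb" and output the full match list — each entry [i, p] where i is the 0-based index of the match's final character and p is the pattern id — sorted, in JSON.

Construct AC machine:
Trie nodes:
  n0 'ε': a→11 b→7 c→1 d→4
  n1 'c': b→2
  n2 'cb': d→3
  n3 'cbd': ·  ←P0
  n4 'd': b→5
  n5 'db': d→6
  n6 'dbd': ·  ←P1
  n7 'b': c→8 d→17
  n8 'bc': c→9
  n9 'bcc': d→10
  n10 'bccd': ·  ←P2
  n11 'a': e→12  ←P3
  n12 'ae': d→13
  n13 'aed': a→14
  n14 'aeda': c→15
  n15 'aedac': b→16
  n16 'aedacb': ·  ←P4
  n17 'bd': ·  ←P5

BFS fail/out derivation:
  fail(1) 'c': from fail(0)=0 chase 'c': 0 ⇒ 0;  out=∅∪out(0)=∅
  fail(4) 'd': from fail(0)=0 chase 'd': 0 ⇒ 0;  out=∅∪out(0)=∅
  fail(7) 'b': from fail(0)=0 chase 'b': 0 ⇒ 0;  out=∅∪out(0)=∅
  fail(11) 'a': from fail(0)=0 chase 'a': 0 ⇒ 0;  out={3}∪out(0)={3}
  fail(2) 'cb': from fail(1)=0 chase 'b': 0 ⇒ 7;  out=∅∪out(7)=∅
  fail(5) 'db': from fail(4)=0 chase 'b': 0 ⇒ 7;  out=∅∪out(7)=∅
  fail(8) 'bc': from fail(7)=0 chase 'c': 0 ⇒ 1;  out=∅∪out(1)=∅
  fail(12) 'ae': from fail(11)=0 chase 'e': 0 ⇒ 0;  out=∅∪out(0)=∅
  fail(17) 'bd': from fail(7)=0 chase 'd': 0 ⇒ 4;  out={5}∪out(4)={5}
  fail(3) 'cbd': from fail(2)=7 chase 'd': 7 ⇒ 17;  out={0}∪out(17)={0,5}
  fail(6) 'dbd': from fail(5)=7 chase 'd': 7 ⇒ 17;  out={1}∪out(17)={1,5}
  fail(9) 'bcc': from fail(8)=1 chase 'c': 1→0 ⇒ 1;  out=∅∪out(1)=∅
  fail(13) 'aed': from fail(12)=0 chase 'd': 0 ⇒ 4;  out=∅∪out(4)=∅
  fail(10) 'bccd': from fail(9)=1 chase 'd': 1→0 ⇒ 4;  out={2}∪out(4)={2}
  fail(14) 'aeda': from fail(13)=4 chase 'a': 4→0 ⇒ 11;  out=∅∪out(11)={3}
  fail(15) 'aedac': from fail(14)=11 chase 'c': 11→0 ⇒ 1;  out=∅∪out(1)=∅
  fail(16) 'aedacb': from fail(15)=1 chase 'b': 1 ⇒ 2;  out={4}∪out(2)={4}

Text stream:
pos 0 'b': at 7
pos 1 'c': at 8
pos 2 'c': at 9
pos 3 'd': at 10  → match P2@[0:3]
pos 4 'a': at 11 (fail-walked)  → match P3@[4:4]
pos 5 'a': at 11 (fail-walked)  → match P3@[5:5]
pos 6 'e': at 12
pos 7 'd': at 13
pos 8 'a': at 14  → match P3@[8:8]
pos 9 'c': at 15
pos 10 'b': at 16  → match P4@[5:10]
pos 11 'b': at 7 (fail-walked)
pos 12 'c': at 8
pos 13 'c': at 9
pos 14 'd': at 10  → match P2@[11:14]
pos 15 'a': at 11 (fail-walked)  → match P3@[15:15]
pos 16 'c': at 1 (fail-walked)
pos 17 'c': at 1 (fail-walked)
pos 18 'b': at 2
pos 19 'd': at 3  → match P0@[17:19],P5@[18:19]
pos 20 'a': at 11 (fail-walked)  → match P3@[20:20]
pos 21 'e': at 12
pos 22 'c': at 1 (fail-walked)
pos 23 'd': at 4 (fail-walked)
pos 24 'a': at 11 (fail-walked)  → match P3@[24:24]
pos 25 'c': at 1 (fail-walked)
pos 26 'd': at 4 (fail-walked)
pos 27 'b': at 5
pos 28 'd': at 6  → match P1@[26:28],P5@[27:28]
pos 29 'a': at 11 (fail-walked)  → match P3@[29:29]
pos 30 'e': at 12
pos 31 'd': at 13
pos 32 'a': at 14  → match P3@[32:32]
pos 33 'c': at 15
pos 34 'b': at 16  → match P4@[29:34]
pos 35 'a': at 11 (fail-walked)  → match P3@[35:35]
pos 36 'e': at 12
pos 37 'd': at 13
pos 38 'e': at 0 (fail-walked)
pos 39 'b': at 7
pos 40 'c': at 8
pos 41 'c': at 9
pos 42 'd': at 10  → match P2@[39:42]
pos 43 'd': at 4 (fail-walked)
pos 44 'c': at 1 (fail-walked)
pos 45 'b': at 2
pos 46 'd': at 3  → match P0@[44:46],P5@[45:46]
pos 47 'a': at 11 (fail-walked)  → match P3@[47:47]
pos 48 'b': at 7 (fail-walked)
pos 49 'd': at 17  → match P5@[48:49]
pos 50 'd': at 4 (fail-walked)
pos 51 'b': at 5
pos 52 'c': at 8 (fail-walked)
pos 53 'b': at 2 (fail-walked)

Matches: [[3,2],[4,3],[5,3],[8,3],[10,4],[14,2],[15,3],[19,0],[19,5],[20,3],[24,3],[28,1],[28,5],[29,3],[32,3],[34,4],[35,3],[42,2],[46,0],[46,5],[47,3],[49,5]]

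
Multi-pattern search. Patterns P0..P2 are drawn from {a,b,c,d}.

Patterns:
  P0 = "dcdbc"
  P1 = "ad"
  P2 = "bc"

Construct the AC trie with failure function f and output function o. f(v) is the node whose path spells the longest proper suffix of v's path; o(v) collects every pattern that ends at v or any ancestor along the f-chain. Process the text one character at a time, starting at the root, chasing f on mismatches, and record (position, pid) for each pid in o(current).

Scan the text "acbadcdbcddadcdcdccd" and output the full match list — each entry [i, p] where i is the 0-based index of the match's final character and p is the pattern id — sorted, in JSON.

Build automaton:
Trie nodes:
  0='ε' goto a→6 b→8 d→1
  1='d' goto c→2
  2='dc' goto d→3
  3='dcd' goto b→4
  4='dcdb' goto c→5
  5='dcdbc' goto ·  [P0 ends]
  6='a' goto d→7
  7='ad' goto ·  [P1 ends]
  8='b' goto c→9
  9='bc' goto ·  [P2 ends]

BFS fail/out derivation:
  fail(1) 'd': from fail(0)=0 chase 'd': 0 ⇒ 0;  out=∅∪out(0)=∅
  fail(6) 'a': from fail(0)=0 chase 'a': 0 ⇒ 0;  out=∅∪out(0)=∅
  fail(8) 'b': from fail(0)=0 chase 'b': 0 ⇒ 0;  out=∅∪out(0)=∅
  fail(2) 'dc': from fail(1)=0 chase 'c': 0 ⇒ 0;  out=∅∪out(0)=∅
  fail(7) 'ad': from fail(6)=0 chase 'd': 0 ⇒ 1;  out={1}∪out(1)={1}
  fail(9) 'bc': from fail(8)=0 chase 'c': 0 ⇒ 0;  out={2}∪out(0)={2}
  fail(3) 'dcd': from fail(2)=0 chase 'd': 0 ⇒ 1;  out=∅∪out(1)=∅
  fail(4) 'dcdb': from fail(3)=1 chase 'b': 1→0 ⇒ 8;  out=∅∪out(8)=∅
  fail(5) 'dcdbc': from fail(4)=8 chase 'c': 8 ⇒ 9;  out={0}∪out(9)={0,2}

Scan:
i=0 'a': node 0→6
i=1 'c': node 6→0 (fail-walked)
i=2 'b': node 0→8
i=3 'a': node 8→6 (fail-walked)
i=4 'd': node 6→7  emit P1@[3:4]
i=5 'c': node 7→2 (fail-walked)
i=6 'd': node 2→3
i=7 'b': node 3→4
i=8 'c': node 4→5  emit P0@[4:8],P2@[7:8]
i=9 'd': node 5→1 (fail-walked)
i=10 'd': node 1→1 (fail-walked)
i=11 'a': node 1→6 (fail-walked)
i=12 'd': node 6→7  emit P1@[11:12]
i=13 'c': node 7→2 (fail-walked)
i=14 'd': node 2→3
i=15 'c': node 3→2 (fail-walked)
i=16 'd': node 2→3
i=17 'c': node 3→2 (fail-walked)
i=18 'c': node 2→0 (fail-walked)
i=19 'd': node 0→1

All matches (sorted): [[4,1],[8,0],[8,2],[12,1]]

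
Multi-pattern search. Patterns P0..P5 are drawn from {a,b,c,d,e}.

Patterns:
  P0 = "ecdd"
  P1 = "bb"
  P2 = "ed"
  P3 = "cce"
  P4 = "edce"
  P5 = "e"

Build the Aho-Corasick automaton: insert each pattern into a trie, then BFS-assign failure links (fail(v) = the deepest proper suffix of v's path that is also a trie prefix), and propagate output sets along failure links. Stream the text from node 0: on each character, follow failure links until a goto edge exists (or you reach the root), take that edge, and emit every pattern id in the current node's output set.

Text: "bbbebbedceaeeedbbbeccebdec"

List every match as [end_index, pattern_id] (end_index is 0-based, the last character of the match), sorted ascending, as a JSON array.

Build:
Trie nodes:
  n0 'ε': b→5 c→8 e→1
  n1 'e': c→2 d→7  ←P5
  n2 'ec': d→3
  n3 'ecd': d→4
  n4 'ecdd': ·  ←P0
  n5 'b': b→6
  n6 'bb': ·  ←P1
  n7 'ed': c→11  ←P2
  n8 'c': c→9
  n9 'cc': e→10
  n10 'cce': ·  ←P3
  n11 'edc': e→12
  n12 'edce': ·  ←P4

Failure links (BFS by depth):
  n1('e'): parent n0 fail=0; on 'e' 0 → fail=0;  out {5}∪∅={5}
  n5('b'): parent n0 fail=0; on 'b' 0 → fail=0;  out ∅∪∅=∅
  n8('c'): parent n0 fail=0; on 'c' 0 → fail=0;  out ∅∪∅=∅
  n2('ec'): parent n1 fail=0; on 'c' 0 → fail=8;  out ∅∪∅=∅
  n6('bb'): parent n5 fail=0; on 'b' 0 → fail=5;  out {1}∪∅={1}
  n7('ed'): parent n1 fail=0; on 'd' 0 → fail=0;  out {2}∪∅={2}
  n9('cc'): parent n8 fail=0; on 'c' 0 → fail=8;  out ∅∪∅=∅
  n3('ecd'): parent n2 fail=8; on 'd' 8→0 → fail=0;  out ∅∪∅=∅
  n10('cce'): parent n9 fail=8; on 'e' 8→0 → fail=1;  out {3}∪{5}={3,5}
  n11('edc'): parent n7 fail=0; on 'c' 0 → fail=8;  out ∅∪∅=∅
  n4('ecdd'): parent n3 fail=0; on 'd' 0 → fail=0;  out {0}∪∅={0}
  n12('edce'): parent n11 fail=8; on 'e' 8→0 → fail=1;  out {4}∪{5}={4,5}

Scan:
[0] read 'b'  n0⇒n5
[1] read 'b'  n5⇒n6  → match P1@[0:1]
[2] read 'b'  n6⇒n6 (via fail)  → match P1@[1:2]
[3] read 'e'  n6⇒n1 (via fail)  → match P5@[3:3]
[4] read 'b'  n1⇒n5 (via fail)
[5] read 'b'  n5⇒n6  → match P1@[4:5]
[6] read 'e'  n6⇒n1 (via fail)  → match P5@[6:6]
[7] read 'd'  n1⇒n7  → match P2@[6:7]
[8] read 'c'  n7⇒n11
[9] read 'e'  n11⇒n12  → match P4@[6:9],P5@[9:9]
[10] read 'a'  n12⇒n0 (via fail)
[11] read 'e'  n0⇒n1  → match P5@[11:11]
[12] read 'e'  n1⇒n1 (via fail)  → match P5@[12:12]
[13] read 'e'  n1⇒n1 (via fail)  → match P5@[13:13]
[14] read 'd'  n1⇒n7  → match P2@[13:14]
[15] read 'b'  n7⇒n5 (via fail)
[16] read 'b'  n5⇒n6  → match P1@[15:16]
[17] read 'b'  n6⇒n6 (via fail)  → match P1@[16:17]
[18] read 'e'  n6⇒n1 (via fail)  → match P5@[18:18]
[19] read 'c'  n1⇒n2
[20] read 'c'  n2⇒n9 (via fail)
[21] read 'e'  n9⇒n10  → match P3@[19:21],P5@[21:21]
[22] read 'b'  n10⇒n5 (via fail)
[23] read 'd'  n5⇒n0 (via fail)
[24] read 'e'  n0⇒n1  → match P5@[24:24]
[25] read 'c'  n1⇒n2

All matches (sorted): [[1,1],[2,1],[3,5],[5,1],[6,5],[7,2],[9,4],[9,5],[11,5],[12,5],[13,5],[14,2],[16,1],[17,1],[18,5],[21,3],[21,5],[24,5]]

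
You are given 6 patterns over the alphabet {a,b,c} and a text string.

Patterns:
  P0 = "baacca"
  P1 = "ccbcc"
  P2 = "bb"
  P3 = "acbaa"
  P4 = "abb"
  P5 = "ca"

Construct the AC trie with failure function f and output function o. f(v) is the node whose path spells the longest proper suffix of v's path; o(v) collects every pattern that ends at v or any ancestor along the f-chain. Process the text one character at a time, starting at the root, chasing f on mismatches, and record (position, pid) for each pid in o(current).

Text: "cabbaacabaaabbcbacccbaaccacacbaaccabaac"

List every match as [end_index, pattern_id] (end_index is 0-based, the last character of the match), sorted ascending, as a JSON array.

Construct AC machine:
Trie (insert patterns):
  n0 'ε': a→13 b→1 c→7
  n1 'b': a→2 b→12
  n2 'ba': a→3
  n3 'baa': c→4
  n4 'baac': c→5
  n5 'baacc': a→6
  n6 'baacca': ·  ←P0
  n7 'c': a→20 c→8
  n8 'cc': b→9
  n9 'ccb': c→10
  n10 'ccbc': c→11
  n11 'ccbcc': ·  ←P1
  n12 'bb': ·  ←P2
  n13 'a': b→18 c→14
  n14 'ac': b→15
  n15 'acb': a→16
  n16 'acba': a→17
  n17 'acbaa': ·  ←P3
  n18 'ab': b→19
  n19 'abb': ·  ←P4
  n20 'ca': ·  ←P5

BFS fail/out derivation:
  fail(1) 'b': from fail(0)=0 chase 'b': 0 ⇒ 0;  out=∅∪out(0)=∅
  fail(7) 'c': from fail(0)=0 chase 'c': 0 ⇒ 0;  out=∅∪out(0)=∅
  fail(13) 'a': from fail(0)=0 chase 'a': 0 ⇒ 0;  out=∅∪out(0)=∅
  fail(2) 'ba': from fail(1)=0 chase 'a': 0 ⇒ 13;  out=∅∪out(13)=∅
  fail(8) 'cc': from fail(7)=0 chase 'c': 0 ⇒ 7;  out=∅∪out(7)=∅
  fail(12) 'bb': from fail(1)=0 chase 'b': 0 ⇒ 1;  out={2}∪out(1)={2}
  fail(14) 'ac': from fail(13)=0 chase 'c': 0 ⇒ 7;  out=∅∪out(7)=∅
  fail(18) 'ab': from fail(13)=0 chase 'b': 0 ⇒ 1;  out=∅∪out(1)=∅
  fail(20) 'ca': from fail(7)=0 chase 'a': 0 ⇒ 13;  out={5}∪out(13)={5}
  fail(3) 'baa': from fail(2)=13 chase 'a': 13→0 ⇒ 13;  out=∅∪out(13)=∅
  fail(9) 'ccb': from fail(8)=7 chase 'b': 7→0 ⇒ 1;  out=∅∪out(1)=∅
  fail(15) 'acb': from fail(14)=7 chase 'b': 7→0 ⇒ 1;  out=∅∪out(1)=∅
  fail(19) 'abb': from fail(18)=1 chase 'b': 1 ⇒ 12;  out={4}∪out(12)={2,4}
  fail(4) 'baac': from fail(3)=13 chase 'c': 13 ⇒ 14;  out=∅∪out(14)=∅
  fail(10) 'ccbc': from fail(9)=1 chase 'c': 1→0 ⇒ 7;  out=∅∪out(7)=∅
  fail(16) 'acba': from fail(15)=1 chase 'a': 1 ⇒ 2;  out=∅∪out(2)=∅
  fail(5) 'baacc': from fail(4)=14 chase 'c': 14→7 ⇒ 8;  out=∅∪out(8)=∅
  fail(11) 'ccbcc': from fail(10)=7 chase 'c': 7 ⇒ 8;  out={1}∪out(8)={1}
  fail(17) 'acbaa': from fail(16)=2 chase 'a': 2 ⇒ 3;  out={3}∪out(3)={3}
  fail(6) 'baacca': from fail(5)=8 chase 'a': 8→7 ⇒ 20;  out={0}∪out(20)={0,5}

Run:
pos 0 'c': at 7
pos 1 'a': at 20  ** P5@[0:1]
pos 2 'b': at 18 ·f
pos 3 'b': at 19  ** P2@[2:3],P4@[1:3]
pos 4 'a': at 2 ·f
pos 5 'a': at 3
pos 6 'c': at 4
pos 7 'a': at 20 ·f  ** P5@[6:7]
pos 8 'b': at 18 ·f
pos 9 'a': at 2 ·f
pos 10 'a': at 3
pos 11 'a': at 13 ·f
pos 12 'b': at 18
pos 13 'b': at 19  ** P2@[12:13],P4@[11:13]
pos 14 'c': at 7 ·f
pos 15 'b': at 1 ·f
pos 16 'a': at 2
pos 17 'c': at 14 ·f
pos 18 'c': at 8 ·f
pos 19 'c': at 8 ·f
pos 20 'b': at 9
pos 21 'a': at 2 ·f
pos 22 'a': at 3
pos 23 'c': at 4
pos 24 'c': at 5
pos 25 'a': at 6  ** P0@[20:25],P5@[24:25]
pos 26 'c': at 14 ·f
pos 27 'a': at 20 ·f  ** P5@[26:27]
pos 28 'c': at 14 ·f
pos 29 'b': at 15
pos 30 'a': at 16
pos 31 'a': at 17  ** P3@[27:31]
pos 32 'c': at 4 ·f
pos 33 'c': at 5
pos 34 'a': at 6  ** P0@[29:34],P5@[33:34]
pos 35 'b': at 18 ·f
pos 36 'a': at 2 ·f
pos 37 'a': at 3
pos 38 'c': at 4

All matches (sorted): [[1,5],[3,2],[3,4],[7,5],[13,2],[13,4],[25,0],[25,5],[27,5],[31,3],[34,0],[34,5]]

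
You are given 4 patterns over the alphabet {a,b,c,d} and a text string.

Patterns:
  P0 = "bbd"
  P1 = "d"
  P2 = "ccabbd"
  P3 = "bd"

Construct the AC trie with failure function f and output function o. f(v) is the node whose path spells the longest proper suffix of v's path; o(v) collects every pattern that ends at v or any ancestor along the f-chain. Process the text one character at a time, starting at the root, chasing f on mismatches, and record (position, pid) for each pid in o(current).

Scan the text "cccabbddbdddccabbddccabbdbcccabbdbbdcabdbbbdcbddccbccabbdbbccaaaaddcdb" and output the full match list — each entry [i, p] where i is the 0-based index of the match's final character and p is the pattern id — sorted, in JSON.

Build automaton:
Trie nodes:
  n0 'ε': b→1 c→5 d→4
  n1 'b': b→2 d→11
  n2 'bb': d→3
  n3 'bbd': ·  [P0 ends]
  n4 'd': ·  [P1 ends]
  n5 'c': c→6
  n6 'cc': a→7
  n7 'cca': b→8
  n8 'ccab': b→9
  n9 'ccabb': d→10
  n10 'ccabbd': ·  [P2 ends]
  n11 'bd': ·  [P3 ends]

BFS fail/out derivation:
  fail(1) 'b': from fail(0)=0 chase 'b': 0 ⇒ 0;  out=∅∪out(0)=∅
  fail(4) 'd': from fail(0)=0 chase 'd': 0 ⇒ 0;  out={1}∪out(0)={1}
  fail(5) 'c': from fail(0)=0 chase 'c': 0 ⇒ 0;  out=∅∪out(0)=∅
  fail(2) 'bb': from fail(1)=0 chase 'b': 0 ⇒ 1;  out=∅∪out(1)=∅
  fail(6) 'cc': from fail(5)=0 chase 'c': 0 ⇒ 5;  out=∅∪out(5)=∅
  fail(11) 'bd': from fail(1)=0 chase 'd': 0 ⇒ 4;  out={3}∪out(4)={1,3}
  fail(3) 'bbd': from fail(2)=1 chase 'd': 1 ⇒ 11;  out={0}∪out(11)={0,1,3}
  fail(7) 'cca': from fail(6)=5 chase 'a': 5→0 ⇒ 0;  out=∅∪out(0)=∅
  fail(8) 'ccab': from fail(7)=0 chase 'b': 0 ⇒ 1;  out=∅∪out(1)=∅
  fail(9) 'ccabb': from fail(8)=1 chase 'b': 1 ⇒ 2;  out=∅∪out(2)=∅
  fail(10) 'ccabbd': from fail(9)=2 chase 'd': 2 ⇒ 3;  out={2}∪out(3)={0,1,2,3}

Scan:
i=0 'c': node 0→5
i=1 'c': node 5→6
i=2 'c': node 6→6 (via fail)
i=3 'a': node 6→7
i=4 'b': node 7→8
i=5 'b': node 8→9
i=6 'd': node 9→10  emit P0@[4:6],P1@[6:6],P2@[1:6],P3@[5:6]
i=7 'd': node 10→4 (via fail)  emit P1@[7:7]
i=8 'b': node 4→1 (via fail)
i=9 'd': node 1→11  emit P1@[9:9],P3@[8:9]
i=10 'd': node 11→4 (via fail)  emit P1@[10:10]
i=11 'd': node 4→4 (via fail)  emit P1@[11:11]
i=12 'c': node 4→5 (via fail)
i=13 'c': node 5→6
i=14 'a': node 6→7
i=15 'b': node 7→8
i=16 'b': node 8→9
i=17 'd': node 9→10  emit P0@[15:17],P1@[17:17],P2@[12:17],P3@[16:17]
i=18 'd': node 10→4 (via fail)  emit P1@[18:18]
i=19 'c': node 4→5 (via fail)
i=20 'c': node 5→6
i=21 'a': node 6→7
i=22 'b': node 7→8
i=23 'b': node 8→9
i=24 'd': node 9→10  emit P0@[22:24],P1@[24:24],P2@[19:24],P3@[23:24]
i=25 'b': node 10→1 (via fail)
i=26 'c': node 1→5 (via fail)
i=27 'c': node 5→6
i=28 'c': node 6→6 (via fail)
i=29 'a': node 6→7
i=30 'b': node 7→8
i=31 'b': node 8→9
i=32 'd': node 9→10  emit P0@[30:32],P1@[32:32],P2@[27:32],P3@[31:32]
i=33 'b': node 10→1 (via fail)
i=34 'b': node 1→2
i=35 'd': node 2→3  emit P0@[33:35],P1@[35:35],P3@[34:35]
i=36 'c': node 3→5 (via fail)
i=37 'a': node 5→0 (via fail)
i=38 'b': node 0→1
i=39 'd': node 1→11  emit P1@[39:39],P3@[38:39]
i=40 'b': node 11→1 (via fail)
i=41 'b': node 1→2
i=42 'b': node 2→2 (via fail)
i=43 'd': node 2→3  emit P0@[41:43],P1@[43:43],P3@[42:43]
i=44 'c': node 3→5 (via fail)
i=45 'b': node 5→1 (via fail)
i=46 'd': node 1→11  emit P1@[46:46],P3@[45:46]
i=47 'd': node 11→4 (via fail)  emit P1@[47:47]
i=48 'c': node 4→5 (via fail)
i=49 'c': node 5→6
i=50 'b': node 6→1 (via fail)
i=51 'c': node 1→5 (via fail)
i=52 'c': node 5→6
i=53 'a': node 6→7
i=54 'b': node 7→8
i=55 'b': node 8→9
i=56 'd': node 9→10  emit P0@[54:56],P1@[56:56],P2@[51:56],P3@[55:56]
i=57 'b': node 10→1 (via fail)
i=58 'b': node 1→2
i=59 'c': node 2→5 (via fail)
i=60 'c': node 5→6
i=61 'a': node 6→7
i=62 'a': node 7→0 (via fail)
i=63 'a': node 0→0
i=64 'a': node 0→0
i=65 'd': node 0→4  emit P1@[65:65]
i=66 'd': node 4→4 (via fail)  emit P1@[66:66]
i=67 'c': node 4→5 (via fail)
i=68 'd': node 5→4 (via fail)  emit P1@[68:68]
i=69 'b': node 4→1 (via fail)

All matches (sorted): [[6,0],[6,1],[6,2],[6,3],[7,1],[9,1],[9,3],[10,1],[11,1],[17,0],[17,1],[17,2],[17,3],[18,1],[24,0],[24,1],[24,2],[24,3],[32,0],[32,1],[32,2],[32,3],[35,0],[35,1],[35,3],[39,1],[39,3],[43,0],[43,1],[43,3],[46,1],[46,3],[47,1],[56,0],[56,1],[56,2],[56,3],[65,1],[66,1],[68,1]]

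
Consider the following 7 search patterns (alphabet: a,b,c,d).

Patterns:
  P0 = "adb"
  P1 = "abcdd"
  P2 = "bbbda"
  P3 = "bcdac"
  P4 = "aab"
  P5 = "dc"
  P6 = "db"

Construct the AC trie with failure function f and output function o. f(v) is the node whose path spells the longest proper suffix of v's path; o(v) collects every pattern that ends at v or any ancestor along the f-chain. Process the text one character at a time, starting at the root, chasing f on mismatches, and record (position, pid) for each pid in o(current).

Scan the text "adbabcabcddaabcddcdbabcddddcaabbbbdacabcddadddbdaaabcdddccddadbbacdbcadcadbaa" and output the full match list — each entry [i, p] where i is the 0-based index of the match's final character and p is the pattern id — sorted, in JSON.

Build:
Trie (insert patterns):
  n0 'ε': a→1 b→8 d→19
  n1 'a': a→17 b→4 d→2
  n2 'ad': b→3
  n3 'adb': ·  [P0 ends]
  n4 'ab': c→5
  n5 'abc': d→6
  n6 'abcd': d→7
  n7 'abcdd': ·  [P1 ends]
  n8 'b': b→9 c→13
  n9 'bb': b→10
  n10 'bbb': d→11
  n11 'bbbd': a→12
  n12 'bbbda': ·  [P2 ends]
  n13 'bc': d→14
  n14 'bcd': a→15
  n15 'bcda': c→16
  n16 'bcdac': ·  [P3 ends]
  n17 'aa': b→18
  n18 'aab': ·  [P4 ends]
  n19 'd': b→21 c→20
  n20 'dc': ·  [P5 ends]
  n21 'db': ·  [P6 ends]

BFS fail/out derivation:
  fail(1) 'a': from fail(0)=0 chase 'a': 0 ⇒ 0;  out=∅∪out(0)=∅
  fail(8) 'b': from fail(0)=0 chase 'b': 0 ⇒ 0;  out=∅∪out(0)=∅
  fail(19) 'd': from fail(0)=0 chase 'd': 0 ⇒ 0;  out=∅∪out(0)=∅
  fail(2) 'ad': from fail(1)=0 chase 'd': 0 ⇒ 19;  out=∅∪out(19)=∅
  fail(4) 'ab': from fail(1)=0 chase 'b': 0 ⇒ 8;  out=∅∪out(8)=∅
  fail(9) 'bb': from fail(8)=0 chase 'b': 0 ⇒ 8;  out=∅∪out(8)=∅
  fail(13) 'bc': from fail(8)=0 chase 'c': 0 ⇒ 0;  out=∅∪out(0)=∅
  fail(17) 'aa': from fail(1)=0 chase 'a': 0 ⇒ 1;  out=∅∪out(1)=∅
  fail(20) 'dc': from fail(19)=0 chase 'c': 0 ⇒ 0;  out={5}∪out(0)={5}
  fail(21) 'db': from fail(19)=0 chase 'b': 0 ⇒ 8;  out={6}∪out(8)={6}
  fail(3) 'adb': from fail(2)=19 chase 'b': 19 ⇒ 21;  out={0}∪out(21)={0,6}
  fail(5) 'abc': from fail(4)=8 chase 'c': 8 ⇒ 13;  out=∅∪out(13)=∅
  fail(10) 'bbb': from fail(9)=8 chase 'b': 8 ⇒ 9;  out=∅∪out(9)=∅
  fail(14) 'bcd': from fail(13)=0 chase 'd': 0 ⇒ 19;  out=∅∪out(19)=∅
  fail(18) 'aab': from fail(17)=1 chase 'b': 1 ⇒ 4;  out={4}∪out(4)={4}
  fail(6) 'abcd': from fail(5)=13 chase 'd': 13 ⇒ 14;  out=∅∪out(14)=∅
  fail(11) 'bbbd': from fail(10)=9 chase 'd': 9→8→0 ⇒ 19;  out=∅∪out(19)=∅
  fail(15) 'bcda': from fail(14)=19 chase 'a': 19→0 ⇒ 1;  out=∅∪out(1)=∅
  fail(7) 'abcdd': from fail(6)=14 chase 'd': 14→19→0 ⇒ 19;  out={1}∪out(19)={1}
  fail(12) 'bbbda': from fail(11)=19 chase 'a': 19→0 ⇒ 1;  out={2}∪out(1)={2}
  fail(16) 'bcdac': from fail(15)=1 chase 'c': 1→0 ⇒ 0;  out={3}∪out(0)={3}

Text stream:
pos 0 'a': at 1
pos 1 'd': at 2
pos 2 'b': at 3  emit P0@[0:2],P6@[1:2]
pos 3 'a': at 1 (via fail)
pos 4 'b': at 4
pos 5 'c': at 5
pos 6 'a': at 1 (via fail)
pos 7 'b': at 4
pos 8 'c': at 5
pos 9 'd': at 6
pos 10 'd': at 7  emit P1@[6:10]
pos 11 'a': at 1 (via fail)
pos 12 'a': at 17
pos 13 'b': at 18  emit P4@[11:13]
pos 14 'c': at 5 (via fail)
pos 15 'd': at 6
pos 16 'd': at 7  emit P1@[12:16]
pos 17 'c': at 20 (via fail)  emit P5@[16:17]
pos 18 'd': at 19 (via fail)
pos 19 'b': at 21  emit P6@[18:19]
pos 20 'a': at 1 (via fail)
pos 21 'b': at 4
pos 22 'c': at 5
pos 23 'd': at 6
pos 24 'd': at 7  emit P1@[20:24]
pos 25 'd': at 19 (via fail)
pos 26 'd': at 19 (via fail)
pos 27 'c': at 20  emit P5@[26:27]
pos 28 'a': at 1 (via fail)
pos 29 'a': at 17
pos 30 'b': at 18  emit P4@[28:30]
pos 31 'b': at 9 (via fail)
pos 32 'b': at 10
pos 33 'b': at 10 (via fail)
pos 34 'd': at 11
pos 35 'a': at 12  emit P2@[31:35]
pos 36 'c': at 0 (via fail)
pos 37 'a': at 1
pos 38 'b': at 4
pos 39 'c': at 5
pos 40 'd': at 6
pos 41 'd': at 7  emit P1@[37:41]
pos 42 'a': at 1 (via fail)
pos 43 'd': at 2
pos 44 'd': at 19 (via fail)
pos 45 'd': at 19 (via fail)
pos 46 'b': at 21  emit P6@[45:46]
pos 47 'd': at 19 (via fail)
pos 48 'a': at 1 (via fail)
pos 49 'a': at 17
pos 50 'a': at 17 (via fail)
pos 51 'b': at 18  emit P4@[49:51]
pos 52 'c': at 5 (via fail)
pos 53 'd': at 6
pos 54 'd': at 7  emit P1@[50:54]
pos 55 'd': at 19 (via fail)
pos 56 'c': at 20  emit P5@[55:56]
pos 57 'c': at 0 (via fail)
pos 58 'd': at 19
pos 59 'd': at 19 (via fail)
pos 60 'a': at 1 (via fail)
pos 61 'd': at 2
pos 62 'b': at 3  emit P0@[60:62],P6@[61:62]
pos 63 'b': at 9 (via fail)
pos 64 'a': at 1 (via fail)
pos 65 'c': at 0 (via fail)
pos 66 'd': at 19
pos 67 'b': at 21  emit P6@[66:67]
pos 68 'c': at 13 (via fail)
pos 69 'a': at 1 (via fail)
pos 70 'd': at 2
pos 71 'c': at 20 (via fail)  emit P5@[70:71]
pos 72 'a': at 1 (via fail)
pos 73 'd': at 2
pos 74 'b': at 3  emit P0@[72:74],P6@[73:74]
pos 75 'a': at 1 (via fail)
pos 76 'a': at 17

All matches (sorted): [[2,0],[2,6],[10,1],[13,4],[16,1],[17,5],[19,6],[24,1],[27,5],[30,4],[35,2],[41,1],[46,6],[51,4],[54,1],[56,5],[62,0],[62,6],[67,6],[71,5],[74,0],[74,6]]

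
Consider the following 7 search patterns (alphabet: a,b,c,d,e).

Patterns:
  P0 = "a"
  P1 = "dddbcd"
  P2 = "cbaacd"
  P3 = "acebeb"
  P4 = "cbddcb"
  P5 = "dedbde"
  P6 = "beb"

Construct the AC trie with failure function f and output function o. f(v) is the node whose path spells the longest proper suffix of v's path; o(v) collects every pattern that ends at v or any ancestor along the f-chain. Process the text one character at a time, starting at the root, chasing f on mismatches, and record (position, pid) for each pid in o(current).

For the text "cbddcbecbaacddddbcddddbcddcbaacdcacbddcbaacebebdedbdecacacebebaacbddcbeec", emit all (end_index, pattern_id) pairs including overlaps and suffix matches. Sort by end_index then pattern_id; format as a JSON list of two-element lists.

Build:
Trie nodes:
  0='ε' goto a→1 b→28 c→8 d→2
  1='a' goto c→14  ←P0
  2='d' goto d→3 e→23
  3='dd' goto d→4
  4='ddd' goto b→5
  5='dddb' goto c→6
  6='dddbc' goto d→7
  7='dddbcd' goto ·  ←P1
  8='c' goto b→9
  9='cb' goto a→10 d→19
  10='cba' goto a→11
  11='cbaa' goto c→12
  12='cbaac' goto d→13
  13='cbaacd' goto ·  ←P2
  14='ac' goto e→15
  15='ace' goto b→16
  16='aceb' goto e→17
  17='acebe' goto b→18
  18='acebeb' goto ·  ←P3
  19='cbd' goto d→20
  20='cbdd' goto c→21
  21='cbddc' goto b→22
  22='cbddcb' goto ·  ←P4
  23='de' goto d→24
  24='ded' goto b→25
  25='dedb' goto d→26
  26='dedbd' goto e→27
  27='dedbde' goto ·  ←P5
  28='b' goto e→29
  29='be' goto b→30
  30='beb' goto ·  ←P6

BFS fail/out derivation:
  fail(1) 'a': from fail(0)=0 chase 'a': 0 ⇒ 0;  out={0}∪out(0)={0}
  fail(2) 'd': from fail(0)=0 chase 'd': 0 ⇒ 0;  out=∅∪out(0)=∅
  fail(8) 'c': from fail(0)=0 chase 'c': 0 ⇒ 0;  out=∅∪out(0)=∅
  fail(28) 'b': from fail(0)=0 chase 'b': 0 ⇒ 0;  out=∅∪out(0)=∅
  fail(3) 'dd': from fail(2)=0 chase 'd': 0 ⇒ 2;  out=∅∪out(2)=∅
  fail(9) 'cb': from fail(8)=0 chase 'b': 0 ⇒ 28;  out=∅∪out(28)=∅
  fail(14) 'ac': from fail(1)=0 chase 'c': 0 ⇒ 8;  out=∅∪out(8)=∅
  fail(23) 'de': from fail(2)=0 chase 'e': 0 ⇒ 0;  out=∅∪out(0)=∅
  fail(29) 'be': from fail(28)=0 chase 'e': 0 ⇒ 0;  out=∅∪out(0)=∅
  fail(4) 'ddd': from fail(3)=2 chase 'd': 2 ⇒ 3;  out=∅∪out(3)=∅
  fail(10) 'cba': from fail(9)=28 chase 'a': 28→0 ⇒ 1;  out=∅∪out(1)={0}
  fail(15) 'ace': from fail(14)=8 chase 'e': 8→0 ⇒ 0;  out=∅∪out(0)=∅
  fail(19) 'cbd': from fail(9)=28 chase 'd': 28→0 ⇒ 2;  out=∅∪out(2)=∅
  fail(24) 'ded': from fail(23)=0 chase 'd': 0 ⇒ 2;  out=∅∪out(2)=∅
  fail(30) 'beb': from fail(29)=0 chase 'b': 0 ⇒ 28;  out={6}∪out(28)={6}
  fail(5) 'dddb': from fail(4)=3 chase 'b': 3→2→0 ⇒ 28;  out=∅∪out(28)=∅
  fail(11) 'cbaa': from fail(10)=1 chase 'a': 1→0 ⇒ 1;  out=∅∪out(1)={0}
  fail(16) 'aceb': from fail(15)=0 chase 'b': 0 ⇒ 28;  out=∅∪out(28)=∅
  fail(20) 'cbdd': from fail(19)=2 chase 'd': 2 ⇒ 3;  out=∅∪out(3)=∅
  fail(25) 'dedb': from fail(24)=2 chase 'b': 2→0 ⇒ 28;  out=∅∪out(28)=∅
  fail(6) 'dddbc': from fail(5)=28 chase 'c': 28→0 ⇒ 8;  out=∅∪out(8)=∅
  fail(12) 'cbaac': from fail(11)=1 chase 'c': 1 ⇒ 14;  out=∅∪out(14)=∅
  fail(17) 'acebe': from fail(16)=28 chase 'e': 28 ⇒ 29;  out=∅∪out(29)=∅
  fail(21) 'cbddc': from fail(20)=3 chase 'c': 3→2→0 ⇒ 8;  out=∅∪out(8)=∅
  fail(26) 'dedbd': from fail(25)=28 chase 'd': 28→0 ⇒ 2;  out=∅∪out(2)=∅
  fail(7) 'dddbcd': from fail(6)=8 chase 'd': 8→0 ⇒ 2;  out={1}∪out(2)={1}
  fail(13) 'cbaacd': from fail(12)=14 chase 'd': 14→8→0 ⇒ 2;  out={2}∪out(2)={2}
  fail(18) 'acebeb': from fail(17)=29 chase 'b': 29 ⇒ 30;  out={3}∪out(30)={3,6}
  fail(22) 'cbddcb': from fail(21)=8 chase 'b': 8 ⇒ 9;  out={4}∪out(9)={4}
  fail(27) 'dedbde': from fail(26)=2 chase 'e': 2 ⇒ 23;  out={5}∪out(23)={5}

Scan:
pos 0 'c': at 8
pos 1 'b': at 9
pos 2 'd': at 19
pos 3 'd': at 20
pos 4 'c': at 21
pos 5 'b': at 22  → match P4@[0:5]
pos 6 'e': at 29 (fail-walked)
pos 7 'c': at 8 (fail-walked)
pos 8 'b': at 9
pos 9 'a': at 10  → match P0@[9:9]
pos 10 'a': at 11  → match P0@[10:10]
pos 11 'c': at 12
pos 12 'd': at 13  → match P2@[7:12]
pos 13 'd': at 3 (fail-walked)
pos 14 'd': at 4
pos 15 'd': at 4 (fail-walked)
pos 16 'b': at 5
pos 17 'c': at 6
pos 18 'd': at 7  → match P1@[13:18]
pos 19 'd': at 3 (fail-walked)
pos 20 'd': at 4
pos 21 'd': at 4 (fail-walked)
pos 22 'b': at 5
pos 23 'c': at 6
pos 24 'd': at 7  → match P1@[19:24]
pos 25 'd': at 3 (fail-walked)
pos 26 'c': at 8 (fail-walked)
pos 27 'b': at 9
pos 28 'a': at 10  → match P0@[28:28]
pos 29 'a': at 11  → match P0@[29:29]
pos 30 'c': at 12
pos 31 'd': at 13  → match P2@[26:31]
pos 32 'c': at 8 (fail-walked)
pos 33 'a': at 1 (fail-walked)  → match P0@[33:33]
pos 34 'c': at 14
pos 35 'b': at 9 (fail-walked)
pos 36 'd': at 19
pos 37 'd': at 20
pos 38 'c': at 21
pos 39 'b': at 22  → match P4@[34:39]
pos 40 'a': at 10 (fail-walked)  → match P0@[40:40]
pos 41 'a': at 11  → match P0@[41:41]
pos 42 'c': at 12
pos 43 'e': at 15 (fail-walked)
pos 44 'b': at 16
pos 45 'e': at 17
pos 46 'b': at 18  → match P3@[41:46],P6@[44:46]
pos 47 'd': at 2 (fail-walked)
pos 48 'e': at 23
pos 49 'd': at 24
pos 50 'b': at 25
pos 51 'd': at 26
pos 52 'e': at 27  → match P5@[47:52]
pos 53 'c': at 8 (fail-walked)
pos 54 'a': at 1 (fail-walked)  → match P0@[54:54]
pos 55 'c': at 14
pos 56 'a': at 1 (fail-walked)  → match P0@[56:56]
pos 57 'c': at 14
pos 58 'e': at 15
pos 59 'b': at 16
pos 60 'e': at 17
pos 61 'b': at 18  → match P3@[56:61],P6@[59:61]
pos 62 'a': at 1 (fail-walked)  → match P0@[62:62]
pos 63 'a': at 1 (fail-walked)  → match P0@[63:63]
pos 64 'c': at 14
pos 65 'b': at 9 (fail-walked)
pos 66 'd': at 19
pos 67 'd': at 20
pos 68 'c': at 21
pos 69 'b': at 22  → match P4@[64:69]
pos 70 'e': at 29 (fail-walked)
pos 71 'e': at 0 (fail-walked)
pos 72 'c': at 8

Matches: [[5,4],[9,0],[10,0],[12,2],[18,1],[24,1],[28,0],[29,0],[31,2],[33,0],[39,4],[40,0],[41,0],[46,3],[46,6],[52,5],[54,0],[56,0],[61,3],[61,6],[62,0],[63,0],[69,4]]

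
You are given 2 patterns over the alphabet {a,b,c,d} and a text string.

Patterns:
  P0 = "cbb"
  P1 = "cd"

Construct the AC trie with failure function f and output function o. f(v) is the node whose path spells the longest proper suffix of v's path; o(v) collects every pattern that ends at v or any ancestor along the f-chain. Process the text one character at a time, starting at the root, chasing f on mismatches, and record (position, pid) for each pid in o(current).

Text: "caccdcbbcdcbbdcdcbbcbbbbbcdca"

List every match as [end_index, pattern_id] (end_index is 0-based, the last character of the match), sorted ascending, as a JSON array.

Build automaton:
Trie (insert patterns):
  n0 'ε': c→1
  n1 'c': b→2 d→4
  n2 'cb': b→3
  n3 'cbb': ·  ←P0
  n4 'cd': ·  ←P1

BFS fail/out derivation:
  fail(1) 'c': from fail(0)=0 chase 'c': 0 ⇒ 0;  out=∅∪out(0)=∅
  fail(2) 'cb': from fail(1)=0 chase 'b': 0 ⇒ 0;  out=∅∪out(0)=∅
  fail(4) 'cd': from fail(1)=0 chase 'd': 0 ⇒ 0;  out={1}∪out(0)={1}
  fail(3) 'cbb': from fail(2)=0 chase 'b': 0 ⇒ 0;  out={0}∪out(0)={0}

Run:
[0] read 'c'  n0⇒n1
[1] read 'a'  n1⇒n0 (via fail)
[2] read 'c'  n0⇒n1
[3] read 'c'  n1⇒n1 (via fail)
[4] read 'd'  n1⇒n4  emit P1@[3:4]
[5] read 'c'  n4⇒n1 (via fail)
[6] read 'b'  n1⇒n2
[7] read 'b'  n2⇒n3  emit P0@[5:7]
[8] read 'c'  n3⇒n1 (via fail)
[9] read 'd'  n1⇒n4  emit P1@[8:9]
[10] read 'c'  n4⇒n1 (via fail)
[11] read 'b'  n1⇒n2
[12] read 'b'  n2⇒n3  emit P0@[10:12]
[13] read 'd'  n3⇒n0 (via fail)
[14] read 'c'  n0⇒n1
[15] read 'd'  n1⇒n4  emit P1@[14:15]
[16] read 'c'  n4⇒n1 (via fail)
[17] read 'b'  n1⇒n2
[18] read 'b'  n2⇒n3  emit P0@[16:18]
[19] read 'c'  n3⇒n1 (via fail)
[20] read 'b'  n1⇒n2
[21] read 'b'  n2⇒n3  emit P0@[19:21]
[22] read 'b'  n3⇒n0 (via fail)
[23] read 'b'  n0⇒n0
[24] read 'b'  n0⇒n0
[25] read 'c'  n0⇒n1
[26] read 'd'  n1⇒n4  emit P1@[25:26]
[27] read 'c'  n4⇒n1 (via fail)
[28] read 'a'  n1⇒n0 (via fail)

Matches: [[4,1],[7,0],[9,1],[12,0],[15,1],[18,0],[21,0],[26,1]]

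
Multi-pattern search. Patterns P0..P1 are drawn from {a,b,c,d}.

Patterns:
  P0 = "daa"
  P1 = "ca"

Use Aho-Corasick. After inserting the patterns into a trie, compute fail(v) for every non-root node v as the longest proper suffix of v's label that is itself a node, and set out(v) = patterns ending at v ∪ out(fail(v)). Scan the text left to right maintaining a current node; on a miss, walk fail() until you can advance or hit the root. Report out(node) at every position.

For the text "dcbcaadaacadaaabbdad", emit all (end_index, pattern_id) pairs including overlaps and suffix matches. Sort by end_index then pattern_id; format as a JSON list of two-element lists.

Build automaton:
Trie (insert patterns):
  n0 'ε': c→4 d→1
  n1 'd': a→2
  n2 'da': a→3
  n3 'daa': ·  ←P0
  n4 'c': a→5
  n5 'ca': ·  ←P1

BFS fail/out derivation:
  n1('d'): parent n0 fail=0; on 'd' 0 → fail=0;  out ∅∪∅=∅
  n4('c'): parent n0 fail=0; on 'c' 0 → fail=0;  out ∅∪∅=∅
  n2('da'): parent n1 fail=0; on 'a' 0 → fail=0;  out ∅∪∅=∅
  n5('ca'): parent n4 fail=0; on 'a' 0 → fail=0;  out {1}∪∅={1}
  n3('daa'): parent n2 fail=0; on 'a' 0 → fail=0;  out {0}∪∅={0}

Text stream:
pos 0 'd': at 1
pos 1 'c': at 4 ·f
pos 2 'b': at 0 ·f
pos 3 'c': at 4
pos 4 'a': at 5  emit P1@[3:4]
pos 5 'a': at 0 ·f
pos 6 'd': at 1
pos 7 'a': at 2
pos 8 'a': at 3  emit P0@[6:8]
pos 9 'c': at 4 ·f
pos 10 'a': at 5  emit P1@[9:10]
pos 11 'd': at 1 ·f
pos 12 'a': at 2
pos 13 'a': at 3  emit P0@[11:13]
pos 14 'a': at 0 ·f
pos 15 'b': at 0
pos 16 'b': at 0
pos 17 'd': at 1
pos 18 'a': at 2
pos 19 'd': at 1 ·f

Result: [[4,1],[8,0],[10,1],[13,0]]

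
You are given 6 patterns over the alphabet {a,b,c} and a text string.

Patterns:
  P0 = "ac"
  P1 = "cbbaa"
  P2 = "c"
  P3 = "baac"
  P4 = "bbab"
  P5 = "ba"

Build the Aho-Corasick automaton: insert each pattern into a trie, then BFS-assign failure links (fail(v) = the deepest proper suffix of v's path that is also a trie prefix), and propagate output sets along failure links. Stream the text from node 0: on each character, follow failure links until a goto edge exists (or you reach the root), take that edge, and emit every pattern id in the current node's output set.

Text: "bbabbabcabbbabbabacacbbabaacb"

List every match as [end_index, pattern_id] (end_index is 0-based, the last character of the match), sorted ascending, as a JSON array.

Build automaton:
Trie nodes:
  0='ε' goto a→1 b→8 c→3
  1='a' goto c→2
  2='ac' goto ·  [P0 ends]
  3='c' goto b→4  [P2 ends]
  4='cb' goto b→5
  5='cbb' goto a→6
  6='cbba' goto a→7
  7='cbbaa' goto ·  [P1 ends]
  8='b' goto a→9 b→12
  9='ba' goto a→10  [P5 ends]
  10='baa' goto c→11
  11='baac' goto ·  [P3 ends]
  12='bb' goto a→13
  13='bba' goto b→14
  14='bbab' goto ·  [P4 ends]

Failure links (BFS by depth):
  fail(1) 'a': from fail(0)=0 chase 'a': 0 ⇒ 0;  out=∅∪out(0)=∅
  fail(3) 'c': from fail(0)=0 chase 'c': 0 ⇒ 0;  out={2}∪out(0)={2}
  fail(8) 'b': from fail(0)=0 chase 'b': 0 ⇒ 0;  out=∅∪out(0)=∅
  fail(2) 'ac': from fail(1)=0 chase 'c': 0 ⇒ 3;  out={0}∪out(3)={0,2}
  fail(4) 'cb': from fail(3)=0 chase 'b': 0 ⇒ 8;  out=∅∪out(8)=∅
  fail(9) 'ba': from fail(8)=0 chase 'a': 0 ⇒ 1;  out={5}∪out(1)={5}
  fail(12) 'bb': from fail(8)=0 chase 'b': 0 ⇒ 8;  out=∅∪out(8)=∅
  fail(5) 'cbb': from fail(4)=8 chase 'b': 8 ⇒ 12;  out=∅∪out(12)=∅
  fail(10) 'baa': from fail(9)=1 chase 'a': 1→0 ⇒ 1;  out=∅∪out(1)=∅
  fail(13) 'bba': from fail(12)=8 chase 'a': 8 ⇒ 9;  out=∅∪out(9)={5}
  fail(6) 'cbba': from fail(5)=12 chase 'a': 12 ⇒ 13;  out=∅∪out(13)={5}
  fail(11) 'baac': from fail(10)=1 chase 'c': 1 ⇒ 2;  out={3}∪out(2)={0,2,3}
  fail(14) 'bbab': from fail(13)=9 chase 'b': 9→1→0 ⇒ 8;  out={4}∪out(8)={4}
  fail(7) 'cbbaa': from fail(6)=13 chase 'a': 13→9 ⇒ 10;  out={1}∪out(10)={1}

Scan:
[0] read 'b'  n0⇒n8
[1] read 'b'  n8⇒n12
[2] read 'a'  n12⇒n13  ** P5@[1:2]
[3] read 'b'  n13⇒n14  ** P4@[0:3]
[4] read 'b'  n14⇒n12 ·f
[5] read 'a'  n12⇒n13  ** P5@[4:5]
[6] read 'b'  n13⇒n14  ** P4@[3:6]
[7] read 'c'  n14⇒n3 ·f  ** P2@[7:7]
[8] read 'a'  n3⇒n1 ·f
[9] read 'b'  n1⇒n8 ·f
[10] read 'b'  n8⇒n12
[11] read 'b'  n12⇒n12 ·f
[12] read 'a'  n12⇒n13  ** P5@[11:12]
[13] read 'b'  n13⇒n14  ** P4@[10:13]
[14] read 'b'  n14⇒n12 ·f
[15] read 'a'  n12⇒n13  ** P5@[14:15]
[16] read 'b'  n13⇒n14  ** P4@[13:16]
[17] read 'a'  n14⇒n9 ·f  ** P5@[16:17]
[18] read 'c'  n9⇒n2 ·f  ** P0@[17:18],P2@[18:18]
[19] read 'a'  n2⇒n1 ·f
[20] read 'c'  n1⇒n2  ** P0@[19:20],P2@[20:20]
[21] read 'b'  n2⇒n4 ·f
[22] read 'b'  n4⇒n5
[23] read 'a'  n5⇒n6  ** P5@[22:23]
[24] read 'b'  n6⇒n14 ·f  ** P4@[21:24]
[25] read 'a'  n14⇒n9 ·f  ** P5@[24:25]
[26] read 'a'  n9⇒n10
[27] read 'c'  n10⇒n11  ** P0@[26:27],P2@[27:27],P3@[24:27]
[28] read 'b'  n11⇒n4 ·f

Result: [[2,5],[3,4],[5,5],[6,4],[7,2],[12,5],[13,4],[15,5],[16,4],[17,5],[18,0],[18,2],[20,0],[20,2],[23,5],[24,4],[25,5],[27,0],[27,2],[27,3]]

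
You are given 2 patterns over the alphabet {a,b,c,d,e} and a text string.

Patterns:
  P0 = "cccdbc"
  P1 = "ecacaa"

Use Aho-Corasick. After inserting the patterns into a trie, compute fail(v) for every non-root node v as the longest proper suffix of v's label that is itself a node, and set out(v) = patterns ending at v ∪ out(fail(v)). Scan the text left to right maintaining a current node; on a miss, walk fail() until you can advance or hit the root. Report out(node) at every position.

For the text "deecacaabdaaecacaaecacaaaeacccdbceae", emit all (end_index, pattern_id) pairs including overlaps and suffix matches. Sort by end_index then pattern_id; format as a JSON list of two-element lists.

Build:
Trie (insert patterns):
  n0 'ε': c→1 e→7
  n1 'c': c→2
  n2 'cc': c→3
  n3 'ccc': d→4
  n4 'cccd': b→5
  n5 'cccdb': c→6
  n6 'cccdbc': ·  [P0 ends]
  n7 'e': c→8
  n8 'ec': a→9
  n9 'eca': c→10
  n10 'ecac': a→11
  n11 'ecaca': a→12
  n12 'ecacaa': ·  [P1 ends]

Failure links (BFS by depth):
  fail(1) 'c': from fail(0)=0 chase 'c': 0 ⇒ 0;  out=∅∪out(0)=∅
  fail(7) 'e': from fail(0)=0 chase 'e': 0 ⇒ 0;  out=∅∪out(0)=∅
  fail(2) 'cc': from fail(1)=0 chase 'c': 0 ⇒ 1;  out=∅∪out(1)=∅
  fail(8) 'ec': from fail(7)=0 chase 'c': 0 ⇒ 1;  out=∅∪out(1)=∅
  fail(3) 'ccc': from fail(2)=1 chase 'c': 1 ⇒ 2;  out=∅∪out(2)=∅
  fail(9) 'eca': from fail(8)=1 chase 'a': 1→0 ⇒ 0;  out=∅∪out(0)=∅
  fail(4) 'cccd': from fail(3)=2 chase 'd': 2→1→0 ⇒ 0;  out=∅∪out(0)=∅
  fail(10) 'ecac': from fail(9)=0 chase 'c': 0 ⇒ 1;  out=∅∪out(1)=∅
  fail(5) 'cccdb': from fail(4)=0 chase 'b': 0 ⇒ 0;  out=∅∪out(0)=∅
  fail(11) 'ecaca': from fail(10)=1 chase 'a': 1→0 ⇒ 0;  out=∅∪out(0)=∅
  fail(6) 'cccdbc': from fail(5)=0 chase 'c': 0 ⇒ 1;  out={0}∪out(1)={0}
  fail(12) 'ecacaa': from fail(11)=0 chase 'a': 0 ⇒ 0;  out={1}∪out(0)={1}

Scan:
i=0 'd': node 0→0
i=1 'e': node 0→7
i=2 'e': node 7→7 ·f
i=3 'c': node 7→8
i=4 'a': node 8→9
i=5 'c': node 9→10
i=6 'a': node 10→11
i=7 'a': node 11→12  → match P1@[2:7]
i=8 'b': node 12→0 ·f
i=9 'd': node 0→0
i=10 'a': node 0→0
i=11 'a': node 0→0
i=12 'e': node 0→7
i=13 'c': node 7→8
i=14 'a': node 8→9
i=15 'c': node 9→10
i=16 'a': node 10→11
i=17 'a': node 11→12  → match P1@[12:17]
i=18 'e': node 12→7 ·f
i=19 'c': node 7→8
i=20 'a': node 8→9
i=21 'c': node 9→10
i=22 'a': node 10→11
i=23 'a': node 11→12  → match P1@[18:23]
i=24 'a': node 12→0 ·f
i=25 'e': node 0→7
i=26 'a': node 7→0 ·f
i=27 'c': node 0→1
i=28 'c': node 1→2
i=29 'c': node 2→3
i=30 'd': node 3→4
i=31 'b': node 4→5
i=32 'c': node 5→6  → match P0@[27:32]
i=33 'e': node 6→7 ·f
i=34 'a': node 7→0 ·f
i=35 'e': node 0→7

Matches: [[7,1],[17,1],[23,1],[32,0]]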